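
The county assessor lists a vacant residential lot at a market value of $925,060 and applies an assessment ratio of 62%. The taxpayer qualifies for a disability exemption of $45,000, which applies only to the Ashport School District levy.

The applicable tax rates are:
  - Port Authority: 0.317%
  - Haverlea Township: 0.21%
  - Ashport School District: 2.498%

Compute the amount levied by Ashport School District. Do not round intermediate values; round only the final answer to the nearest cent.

Assessed value = $925,060 × 0.62 = $573,537.2
Ashport School District taxable value = $573,537.2 − $45,000 = $528,537.2
Ashport School District levy = $528,537.2 × 0.02498 = $13,202.859256

$13,202.86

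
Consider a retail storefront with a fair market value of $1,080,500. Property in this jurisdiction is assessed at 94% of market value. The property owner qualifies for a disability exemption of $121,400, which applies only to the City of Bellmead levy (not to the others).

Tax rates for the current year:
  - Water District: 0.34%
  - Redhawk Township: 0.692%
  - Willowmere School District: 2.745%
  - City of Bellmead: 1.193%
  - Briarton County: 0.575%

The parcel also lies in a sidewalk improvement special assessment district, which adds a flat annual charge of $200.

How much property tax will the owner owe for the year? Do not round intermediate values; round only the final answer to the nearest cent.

$55,070.60

Assessed value = $1,080,500 × 0.94 = $1,015,670
Water District: $1,015,670 × 0.0034 = $3,453.278
Redhawk Township: $1,015,670 × 0.00692 = $7,028.4364
Willowmere School District: $1,015,670 × 0.02745 = $27,880.1415
City of Bellmead: ($1,015,670 − $121,400) × 0.01193 = $894,270 × 0.01193 = $10,668.6411
Briarton County: $1,015,670 × 0.00575 = $5,840.1025
Levies subtotal = $54,870.5995
Total = $54,870.5995 + $200 = $55,070.5995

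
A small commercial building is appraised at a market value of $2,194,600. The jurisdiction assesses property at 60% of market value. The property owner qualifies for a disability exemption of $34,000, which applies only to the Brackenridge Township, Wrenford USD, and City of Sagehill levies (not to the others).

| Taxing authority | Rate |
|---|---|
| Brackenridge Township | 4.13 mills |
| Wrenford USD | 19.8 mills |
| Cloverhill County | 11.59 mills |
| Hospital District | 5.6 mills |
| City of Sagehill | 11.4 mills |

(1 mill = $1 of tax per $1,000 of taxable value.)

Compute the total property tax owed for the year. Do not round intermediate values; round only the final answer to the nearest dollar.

Assessed value = $2,194,600 × 0.6 = $1,316,760
Brackenridge Township: ($1,316,760 − $34,000) × 0.00413 = $1,282,760 × 0.00413 = $5,297.7988
Wrenford USD: ($1,316,760 − $34,000) × 0.0198 = $1,282,760 × 0.0198 = $25,398.648
Cloverhill County: $1,316,760 × 0.01159 = $15,261.2484
Hospital District: $1,316,760 × 0.0056 = $7,373.856
City of Sagehill: ($1,316,760 − $34,000) × 0.0114 = $1,282,760 × 0.0114 = $14,623.464
Total = $67,955.0152

$67,955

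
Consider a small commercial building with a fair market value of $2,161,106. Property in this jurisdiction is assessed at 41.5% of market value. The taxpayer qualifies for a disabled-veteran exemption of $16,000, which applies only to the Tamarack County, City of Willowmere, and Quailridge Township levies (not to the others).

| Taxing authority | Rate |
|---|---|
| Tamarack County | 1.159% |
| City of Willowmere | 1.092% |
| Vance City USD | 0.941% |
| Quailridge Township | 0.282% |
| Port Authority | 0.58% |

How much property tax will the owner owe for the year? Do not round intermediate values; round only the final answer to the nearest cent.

Assessed value = $2,161,106 × 0.415 = $896,858.99
Tamarack County: ($896,858.99 − $16,000) × 0.01159 = $880,858.99 × 0.01159 = $10,209.1556941
City of Willowmere: ($896,858.99 − $16,000) × 0.01092 = $880,858.99 × 0.01092 = $9,618.9801708
Vance City USD: $896,858.99 × 0.00941 = $8,439.4430959
Quailridge Township: ($896,858.99 − $16,000) × 0.00282 = $880,858.99 × 0.00282 = $2,484.0223518
Port Authority: $896,858.99 × 0.0058 = $5,201.782142
Total = $35,953.3834546

$35,953.38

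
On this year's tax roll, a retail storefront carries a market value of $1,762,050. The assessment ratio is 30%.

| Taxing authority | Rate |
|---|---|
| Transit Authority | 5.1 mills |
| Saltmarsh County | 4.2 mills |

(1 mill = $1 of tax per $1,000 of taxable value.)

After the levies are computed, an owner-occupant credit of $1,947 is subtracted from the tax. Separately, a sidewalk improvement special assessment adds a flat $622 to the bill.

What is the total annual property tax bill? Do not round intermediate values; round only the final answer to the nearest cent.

$3,591.12

Assessed value = $1,762,050 × 0.3 = $528,615
Transit Authority: $528,615 × 0.0051 = $2,695.9365
Saltmarsh County: $528,615 × 0.0042 = $2,220.183
Levies subtotal = $4,916.1195
After credit = $4,916.1195 − $1,947 = $2,969.1195
Total = $2,969.1195 + $622 = $3,591.1195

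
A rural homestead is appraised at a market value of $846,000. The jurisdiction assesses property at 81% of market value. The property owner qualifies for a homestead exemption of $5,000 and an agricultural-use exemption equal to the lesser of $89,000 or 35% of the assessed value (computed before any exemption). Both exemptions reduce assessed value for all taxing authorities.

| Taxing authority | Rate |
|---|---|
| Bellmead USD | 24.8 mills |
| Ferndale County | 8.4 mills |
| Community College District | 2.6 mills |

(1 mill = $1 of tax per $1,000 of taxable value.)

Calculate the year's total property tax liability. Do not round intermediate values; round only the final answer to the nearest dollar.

$21,167

Assessed value = $846,000 × 0.81 = $685,260
Agricultural-use exemption = min($89,000, 35% × $685,260) = min($89,000, $239,841) = $89,000 (dollar cap binds)
Taxable value = $685,260 − $5,000 − $89,000 = $591,260
Bellmead USD: $591,260 × 0.0248 = $14,663.248
Ferndale County: $591,260 × 0.0084 = $4,966.584
Community College District: $591,260 × 0.0026 = $1,537.276
Total = $21,167.108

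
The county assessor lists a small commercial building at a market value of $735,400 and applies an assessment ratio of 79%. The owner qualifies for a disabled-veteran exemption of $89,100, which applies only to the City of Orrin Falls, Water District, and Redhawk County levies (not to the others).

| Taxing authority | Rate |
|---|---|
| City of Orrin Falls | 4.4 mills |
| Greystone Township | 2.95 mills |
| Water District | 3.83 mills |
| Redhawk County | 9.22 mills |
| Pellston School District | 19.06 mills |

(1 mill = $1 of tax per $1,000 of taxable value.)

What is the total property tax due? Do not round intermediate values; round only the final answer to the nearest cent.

Assessed value = $735,400 × 0.79 = $580,966
City of Orrin Falls: ($580,966 − $89,100) × 0.0044 = $491,866 × 0.0044 = $2,164.2104
Greystone Township: $580,966 × 0.00295 = $1,713.8497
Water District: ($580,966 − $89,100) × 0.00383 = $491,866 × 0.00383 = $1,883.84678
Redhawk County: ($580,966 − $89,100) × 0.00922 = $491,866 × 0.00922 = $4,535.00452
Pellston School District: $580,966 × 0.01906 = $11,073.21196
Total = $21,370.12336

$21,370.12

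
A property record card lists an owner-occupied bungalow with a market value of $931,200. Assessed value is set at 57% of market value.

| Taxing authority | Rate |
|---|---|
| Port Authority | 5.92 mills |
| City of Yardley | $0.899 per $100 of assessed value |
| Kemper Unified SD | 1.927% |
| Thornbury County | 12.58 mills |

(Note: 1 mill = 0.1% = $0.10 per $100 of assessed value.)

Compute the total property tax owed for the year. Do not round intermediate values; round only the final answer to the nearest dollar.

Assessed value = $931,200 × 0.57 = $530,784
Port Authority: $530,784 × 0.00592 = $3,142.24128
City of Yardley: $530,784 × 0.00899 = $4,771.74816
Kemper Unified SD: $530,784 × 0.01927 = $10,228.20768
Thornbury County: $530,784 × 0.01258 = $6,677.26272
Total = $24,819.45984

$24,819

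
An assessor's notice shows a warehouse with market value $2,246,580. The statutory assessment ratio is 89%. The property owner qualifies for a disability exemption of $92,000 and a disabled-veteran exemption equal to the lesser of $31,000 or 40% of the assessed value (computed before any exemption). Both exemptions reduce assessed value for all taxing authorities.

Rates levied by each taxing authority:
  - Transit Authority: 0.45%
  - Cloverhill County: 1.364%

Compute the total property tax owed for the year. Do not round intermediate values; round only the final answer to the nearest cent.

Assessed value = $2,246,580 × 0.89 = $1,999,456.2
Disabled-veteran exemption = min($31,000, 40% × $1,999,456.2) = min($31,000, $799,782.48) = $31,000 (dollar cap binds)
Taxable value = $1,999,456.2 − $92,000 − $31,000 = $1,876,456.2
Transit Authority: $1,876,456.2 × 0.0045 = $8,444.0529
Cloverhill County: $1,876,456.2 × 0.01364 = $25,594.862568
Total = $34,038.915468

$34,038.92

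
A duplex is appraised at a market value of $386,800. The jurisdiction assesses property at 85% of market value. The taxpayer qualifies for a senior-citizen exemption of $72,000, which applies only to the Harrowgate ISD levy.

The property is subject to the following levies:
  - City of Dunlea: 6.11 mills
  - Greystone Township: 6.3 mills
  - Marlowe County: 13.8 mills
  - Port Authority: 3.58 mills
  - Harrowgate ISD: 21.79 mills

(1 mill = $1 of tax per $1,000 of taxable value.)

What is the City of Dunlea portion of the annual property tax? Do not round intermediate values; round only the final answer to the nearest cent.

$2,008.85

Assessed value = $386,800 × 0.85 = $328,780
City of Dunlea taxable value = $328,780 (exemption does not apply)
City of Dunlea levy = $328,780 × 0.00611 = $2,008.8458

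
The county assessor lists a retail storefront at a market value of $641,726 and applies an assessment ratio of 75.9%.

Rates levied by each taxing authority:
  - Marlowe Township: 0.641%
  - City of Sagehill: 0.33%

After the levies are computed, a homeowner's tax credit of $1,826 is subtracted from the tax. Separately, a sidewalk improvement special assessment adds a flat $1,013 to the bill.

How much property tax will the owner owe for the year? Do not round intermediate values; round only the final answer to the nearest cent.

Assessed value = $641,726 × 0.759 = $487,070.034
Marlowe Township: $487,070.034 × 0.00641 = $3,122.11891794
City of Sagehill: $487,070.034 × 0.0033 = $1,607.3311122
Levies subtotal = $4,729.45003014
After credit = $4,729.45003014 − $1,826 = $2,903.45003014
Total = $2,903.45003014 + $1,013 = $3,916.45003014

$3,916.45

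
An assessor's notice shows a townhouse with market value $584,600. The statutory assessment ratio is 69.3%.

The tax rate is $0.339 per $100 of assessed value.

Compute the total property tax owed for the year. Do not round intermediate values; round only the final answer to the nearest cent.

Assessed value = $584,600 × 0.693 = $405,127.8
Tax = $405,127.8 × 0.00339 = $1,373.383242

$1,373.38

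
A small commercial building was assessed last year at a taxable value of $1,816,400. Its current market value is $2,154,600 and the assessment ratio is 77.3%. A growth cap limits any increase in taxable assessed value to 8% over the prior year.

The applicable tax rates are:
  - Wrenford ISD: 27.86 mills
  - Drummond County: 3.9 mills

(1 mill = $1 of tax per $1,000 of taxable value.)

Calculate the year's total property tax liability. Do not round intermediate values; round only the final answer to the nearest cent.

$52,896.46

Uncapped assessed value = $2,154,600 × 0.773 = $1,665,505.8
Cap limit = $1,816,400 × 1.08 = $1,961,712
Taxable assessed value = min($1,665,505.8, $1,961,712) = $1,665,505.8 (cap does not bind)
Wrenford ISD: $1,665,505.8 × 0.02786 = $46,400.991588
Drummond County: $1,665,505.8 × 0.0039 = $6,495.47262
Total = $52,896.464208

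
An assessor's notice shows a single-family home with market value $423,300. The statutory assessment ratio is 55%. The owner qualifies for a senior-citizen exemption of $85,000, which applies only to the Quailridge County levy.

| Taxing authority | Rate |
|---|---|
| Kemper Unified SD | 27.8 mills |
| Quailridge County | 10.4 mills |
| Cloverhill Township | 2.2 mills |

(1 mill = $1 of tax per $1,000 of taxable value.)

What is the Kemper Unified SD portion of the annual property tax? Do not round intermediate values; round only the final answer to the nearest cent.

$6,472.26

Assessed value = $423,300 × 0.55 = $232,815
Kemper Unified SD taxable value = $232,815 (exemption does not apply)
Kemper Unified SD levy = $232,815 × 0.0278 = $6,472.257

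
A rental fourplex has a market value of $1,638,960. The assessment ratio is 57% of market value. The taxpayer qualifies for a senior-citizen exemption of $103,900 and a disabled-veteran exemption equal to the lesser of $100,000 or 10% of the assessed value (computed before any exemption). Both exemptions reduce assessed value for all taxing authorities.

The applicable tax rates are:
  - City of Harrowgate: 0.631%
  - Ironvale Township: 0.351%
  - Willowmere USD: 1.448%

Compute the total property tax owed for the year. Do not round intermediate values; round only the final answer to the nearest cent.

Assessed value = $1,638,960 × 0.57 = $934,207.2
Disabled-veteran exemption = min($100,000, 10% × $934,207.2) = min($100,000, $93,420.72) = $93,420.72 (percentage binds)
Taxable value = $934,207.2 − $103,900 − $93,420.72 = $736,886.48
City of Harrowgate: $736,886.48 × 0.00631 = $4,649.7536888
Ironvale Township: $736,886.48 × 0.00351 = $2,586.4715448
Willowmere USD: $736,886.48 × 0.01448 = $10,670.1162304
Total = $17,906.341464

$17,906.34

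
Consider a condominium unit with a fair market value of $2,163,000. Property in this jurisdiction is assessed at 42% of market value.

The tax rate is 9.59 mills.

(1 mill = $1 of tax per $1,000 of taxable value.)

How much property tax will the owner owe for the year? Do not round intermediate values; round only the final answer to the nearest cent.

Assessed value = $2,163,000 × 0.42 = $908,460
Tax = $908,460 × 0.00959 = $8,712.1314

$8,712.13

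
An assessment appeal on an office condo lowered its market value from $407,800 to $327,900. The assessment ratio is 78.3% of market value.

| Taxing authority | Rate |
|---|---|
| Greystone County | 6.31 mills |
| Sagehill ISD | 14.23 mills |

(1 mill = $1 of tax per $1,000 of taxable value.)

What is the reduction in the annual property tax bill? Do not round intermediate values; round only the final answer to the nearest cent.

Old assessed value = $407,800 × 0.783 = $319,307.4
New assessed value = $327,900 × 0.783 = $256,745.7
Combined rate = 0.00631 + 0.01423 = 0.02054
Old tax = $319,307.4 × 0.02054 = $6,558.573996
New tax = $256,745.7 × 0.02054 = $5,273.556678
Reduction = $6,558.573996 − $5,273.556678 = $1,285.017318

$1,285.02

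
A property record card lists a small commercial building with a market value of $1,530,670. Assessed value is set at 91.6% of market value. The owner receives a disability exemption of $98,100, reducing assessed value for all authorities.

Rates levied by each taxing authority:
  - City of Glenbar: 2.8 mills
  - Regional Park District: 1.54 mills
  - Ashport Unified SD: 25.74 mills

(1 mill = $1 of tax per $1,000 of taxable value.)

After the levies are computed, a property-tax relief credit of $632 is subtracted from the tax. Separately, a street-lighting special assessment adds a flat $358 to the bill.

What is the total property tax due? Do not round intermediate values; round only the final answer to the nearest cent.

$38,950.13

Assessed value = $1,530,670 × 0.916 = $1,402,093.72
Taxable value = $1,402,093.72 − $98,100 = $1,303,993.72
City of Glenbar: $1,303,993.72 × 0.0028 = $3,651.182416
Regional Park District: $1,303,993.72 × 0.00154 = $2,008.1503288
Ashport Unified SD: $1,303,993.72 × 0.02574 = $33,564.7983528
Levies subtotal = $39,224.1310976
After credit = $39,224.1310976 − $632 = $38,592.1310976
Total = $38,592.1310976 + $358 = $38,950.1310976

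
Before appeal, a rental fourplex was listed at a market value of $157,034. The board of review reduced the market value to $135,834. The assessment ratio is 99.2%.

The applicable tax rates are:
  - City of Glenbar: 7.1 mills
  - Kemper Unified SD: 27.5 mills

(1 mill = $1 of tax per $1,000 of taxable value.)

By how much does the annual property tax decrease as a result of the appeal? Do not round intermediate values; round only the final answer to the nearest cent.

Old assessed value = $157,034 × 0.992 = $155,777.728
New assessed value = $135,834 × 0.992 = $134,747.328
Combined rate = 0.0071 + 0.0275 = 0.0346
Old tax = $155,777.728 × 0.0346 = $5,389.9093888
New tax = $134,747.328 × 0.0346 = $4,662.2575488
Reduction = $5,389.9093888 − $4,662.2575488 = $727.65184

$727.65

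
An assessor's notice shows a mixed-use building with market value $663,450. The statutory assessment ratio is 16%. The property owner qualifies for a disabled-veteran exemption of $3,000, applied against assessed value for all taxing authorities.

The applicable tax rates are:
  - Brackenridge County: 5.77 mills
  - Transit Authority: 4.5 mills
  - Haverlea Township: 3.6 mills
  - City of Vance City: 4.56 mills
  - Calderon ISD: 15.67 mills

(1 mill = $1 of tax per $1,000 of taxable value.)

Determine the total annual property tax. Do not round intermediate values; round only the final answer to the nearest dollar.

$3,517

Assessed value = $663,450 × 0.16 = $106,152
Taxable value = $106,152 − $3,000 = $103,152
Brackenridge County: $103,152 × 0.00577 = $595.18704
Transit Authority: $103,152 × 0.0045 = $464.184
Haverlea Township: $103,152 × 0.0036 = $371.3472
City of Vance City: $103,152 × 0.00456 = $470.37312
Calderon ISD: $103,152 × 0.01567 = $1,616.39184
Total = $595.18704 + $464.184 + $371.3472 + $470.37312 + $1,616.39184 = $3,517.4832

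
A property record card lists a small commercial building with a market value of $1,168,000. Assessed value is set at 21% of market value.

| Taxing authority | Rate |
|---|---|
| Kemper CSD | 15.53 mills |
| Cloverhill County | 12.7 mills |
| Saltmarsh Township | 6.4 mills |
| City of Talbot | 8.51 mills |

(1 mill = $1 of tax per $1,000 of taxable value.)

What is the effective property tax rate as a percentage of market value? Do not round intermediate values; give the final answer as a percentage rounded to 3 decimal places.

Assessed value = $1,168,000 × 0.21 = $245,280
Kemper CSD: $245,280 × 0.01553 = $3,809.1984
Cloverhill County: $245,280 × 0.0127 = $3,115.056
Saltmarsh Township: $245,280 × 0.0064 = $1,569.792
City of Talbot: $245,280 × 0.00851 = $2,087.3328
Total tax = $10,581.3792
Effective rate = $10,581.3792 ÷ $1,168,000 = 0.906% of market value

0.906%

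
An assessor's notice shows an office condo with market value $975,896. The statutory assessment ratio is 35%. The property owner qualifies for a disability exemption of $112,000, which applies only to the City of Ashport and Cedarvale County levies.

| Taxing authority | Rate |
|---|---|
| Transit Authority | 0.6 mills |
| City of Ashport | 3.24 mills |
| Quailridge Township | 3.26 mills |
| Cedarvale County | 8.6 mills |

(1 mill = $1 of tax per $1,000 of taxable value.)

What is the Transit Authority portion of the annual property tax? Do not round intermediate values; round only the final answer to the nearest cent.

Assessed value = $975,896 × 0.35 = $341,563.6
Transit Authority taxable value = $341,563.6 (exemption does not apply)
Transit Authority levy = $341,563.6 × 0.0006 = $204.93816

$204.94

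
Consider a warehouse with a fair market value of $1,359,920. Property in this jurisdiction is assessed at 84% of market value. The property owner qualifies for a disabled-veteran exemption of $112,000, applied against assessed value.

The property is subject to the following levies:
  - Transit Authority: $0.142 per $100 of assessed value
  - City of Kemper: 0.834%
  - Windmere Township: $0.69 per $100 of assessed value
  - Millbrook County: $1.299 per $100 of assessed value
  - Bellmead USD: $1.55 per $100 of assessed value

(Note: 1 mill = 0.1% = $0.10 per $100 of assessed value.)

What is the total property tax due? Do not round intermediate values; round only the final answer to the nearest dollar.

$46,520

Assessed value = $1,359,920 × 0.84 = $1,142,332.8
Taxable value = $1,142,332.8 − $112,000 = $1,030,332.8
Transit Authority: $1,030,332.8 × 0.00142 = $1,463.072576
City of Kemper: $1,030,332.8 × 0.00834 = $8,592.975552
Windmere Township: $1,030,332.8 × 0.0069 = $7,109.29632
Millbrook County: $1,030,332.8 × 0.01299 = $13,384.023072
Bellmead USD: $1,030,332.8 × 0.0155 = $15,970.1584
Total = $46,519.52592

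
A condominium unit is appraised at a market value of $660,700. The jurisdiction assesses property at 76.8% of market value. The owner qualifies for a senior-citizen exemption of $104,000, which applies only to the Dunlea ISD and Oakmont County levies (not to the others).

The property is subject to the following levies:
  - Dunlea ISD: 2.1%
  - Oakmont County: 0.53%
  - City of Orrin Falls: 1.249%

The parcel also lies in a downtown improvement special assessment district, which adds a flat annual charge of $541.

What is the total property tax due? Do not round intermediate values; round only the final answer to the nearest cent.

Assessed value = $660,700 × 0.768 = $507,417.6
Dunlea ISD: ($507,417.6 − $104,000) × 0.021 = $403,417.6 × 0.021 = $8,471.7696
Oakmont County: ($507,417.6 − $104,000) × 0.0053 = $403,417.6 × 0.0053 = $2,138.11328
City of Orrin Falls: $507,417.6 × 0.01249 = $6,337.645824
Levies subtotal = $16,947.528704
Total = $16,947.528704 + $541 = $17,488.528704

$17,488.53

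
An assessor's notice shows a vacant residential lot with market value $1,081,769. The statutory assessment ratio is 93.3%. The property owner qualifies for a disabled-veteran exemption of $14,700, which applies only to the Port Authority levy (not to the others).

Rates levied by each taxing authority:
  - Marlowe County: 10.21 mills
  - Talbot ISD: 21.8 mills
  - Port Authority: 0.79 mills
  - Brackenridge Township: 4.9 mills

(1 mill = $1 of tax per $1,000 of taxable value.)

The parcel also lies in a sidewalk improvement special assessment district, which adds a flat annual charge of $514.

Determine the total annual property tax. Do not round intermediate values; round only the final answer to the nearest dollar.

$38,553

Assessed value = $1,081,769 × 0.933 = $1,009,290.477
Marlowe County: $1,009,290.477 × 0.01021 = $10,304.85577017
Talbot ISD: $1,009,290.477 × 0.0218 = $22,002.5323986
Port Authority: ($1,009,290.477 − $14,700) × 0.00079 = $994,590.477 × 0.00079 = $785.72647683
Brackenridge Township: $1,009,290.477 × 0.0049 = $4,945.5233373
Levies subtotal = $38,038.6379829
Total = $38,038.6379829 + $514 = $38,552.6379829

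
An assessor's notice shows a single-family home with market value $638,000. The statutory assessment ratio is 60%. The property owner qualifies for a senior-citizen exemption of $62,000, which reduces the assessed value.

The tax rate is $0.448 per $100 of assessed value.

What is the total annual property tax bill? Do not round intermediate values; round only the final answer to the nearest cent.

Assessed value = $638,000 × 0.6 = $382,800
Taxable value = $382,800 − $62,000 = $320,800
Tax = $320,800 × 0.00448 = $1,437.184

$1,437.18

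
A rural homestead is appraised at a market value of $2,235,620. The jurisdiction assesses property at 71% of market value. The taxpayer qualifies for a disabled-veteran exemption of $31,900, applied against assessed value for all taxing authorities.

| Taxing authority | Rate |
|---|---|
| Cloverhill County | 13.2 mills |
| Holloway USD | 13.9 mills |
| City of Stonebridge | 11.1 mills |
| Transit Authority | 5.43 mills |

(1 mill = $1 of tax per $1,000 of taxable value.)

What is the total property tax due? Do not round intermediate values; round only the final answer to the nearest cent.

Assessed value = $2,235,620 × 0.71 = $1,587,290.2
Taxable value = $1,587,290.2 − $31,900 = $1,555,390.2
Cloverhill County: $1,555,390.2 × 0.0132 = $20,531.15064
Holloway USD: $1,555,390.2 × 0.0139 = $21,619.92378
City of Stonebridge: $1,555,390.2 × 0.0111 = $17,264.83122
Transit Authority: $1,555,390.2 × 0.00543 = $8,445.768786
Total = $20,531.15064 + $21,619.92378 + $17,264.83122 + $8,445.768786 = $67,861.674426

$67,861.67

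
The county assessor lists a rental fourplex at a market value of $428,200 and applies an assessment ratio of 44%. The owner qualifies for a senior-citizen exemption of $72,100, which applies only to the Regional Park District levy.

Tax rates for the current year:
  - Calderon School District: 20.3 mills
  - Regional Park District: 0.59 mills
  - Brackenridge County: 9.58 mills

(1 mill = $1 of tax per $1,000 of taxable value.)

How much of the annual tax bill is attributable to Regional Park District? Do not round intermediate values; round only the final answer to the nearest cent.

Assessed value = $428,200 × 0.44 = $188,408
Regional Park District taxable value = $188,408 − $72,100 = $116,308
Regional Park District levy = $116,308 × 0.00059 = $68.62172

$68.62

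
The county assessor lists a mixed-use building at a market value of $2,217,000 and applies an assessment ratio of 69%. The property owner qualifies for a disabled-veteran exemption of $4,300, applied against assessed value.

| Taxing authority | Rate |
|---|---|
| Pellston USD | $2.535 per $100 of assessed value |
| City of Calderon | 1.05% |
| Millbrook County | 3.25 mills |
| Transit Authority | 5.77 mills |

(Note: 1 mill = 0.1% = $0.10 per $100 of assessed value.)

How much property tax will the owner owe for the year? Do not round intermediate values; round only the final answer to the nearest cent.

$68,446.04

Assessed value = $2,217,000 × 0.69 = $1,529,730
Taxable value = $1,529,730 − $4,300 = $1,525,430
Pellston USD: $1,525,430 × 0.02535 = $38,669.6505
City of Calderon: $1,525,430 × 0.0105 = $16,017.015
Millbrook County: $1,525,430 × 0.00325 = $4,957.6475
Transit Authority: $1,525,430 × 0.00577 = $8,801.7311
Total = $68,446.0441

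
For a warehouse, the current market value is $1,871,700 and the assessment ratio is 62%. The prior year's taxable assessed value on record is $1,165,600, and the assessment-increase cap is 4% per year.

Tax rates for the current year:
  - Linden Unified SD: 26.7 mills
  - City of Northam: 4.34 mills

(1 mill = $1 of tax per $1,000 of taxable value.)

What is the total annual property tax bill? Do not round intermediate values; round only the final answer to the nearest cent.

$36,020.49

Uncapped assessed value = $1,871,700 × 0.62 = $1,160,454
Cap limit = $1,165,600 × 1.04 = $1,212,224
Taxable assessed value = min($1,160,454, $1,212,224) = $1,160,454 (cap does not bind)
Linden Unified SD: $1,160,454 × 0.0267 = $30,984.1218
City of Northam: $1,160,454 × 0.00434 = $5,036.37036
Total = $36,020.49216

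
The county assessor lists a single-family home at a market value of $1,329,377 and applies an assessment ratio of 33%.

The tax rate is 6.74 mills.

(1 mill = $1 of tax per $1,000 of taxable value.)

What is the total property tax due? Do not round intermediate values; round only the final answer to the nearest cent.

Assessed value = $1,329,377 × 0.33 = $438,694.41
Tax = $438,694.41 × 0.00674 = $2,956.8003234

$2,956.80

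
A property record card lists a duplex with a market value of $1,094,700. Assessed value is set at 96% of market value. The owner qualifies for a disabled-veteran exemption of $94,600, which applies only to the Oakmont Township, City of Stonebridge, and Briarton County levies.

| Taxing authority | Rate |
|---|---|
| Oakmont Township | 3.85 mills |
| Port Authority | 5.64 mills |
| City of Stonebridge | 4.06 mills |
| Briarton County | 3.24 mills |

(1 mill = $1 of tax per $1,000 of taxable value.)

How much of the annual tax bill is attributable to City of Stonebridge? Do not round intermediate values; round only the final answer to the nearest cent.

$3,882.63

Assessed value = $1,094,700 × 0.96 = $1,050,912
City of Stonebridge taxable value = $1,050,912 − $94,600 = $956,312
City of Stonebridge levy = $956,312 × 0.00406 = $3,882.62672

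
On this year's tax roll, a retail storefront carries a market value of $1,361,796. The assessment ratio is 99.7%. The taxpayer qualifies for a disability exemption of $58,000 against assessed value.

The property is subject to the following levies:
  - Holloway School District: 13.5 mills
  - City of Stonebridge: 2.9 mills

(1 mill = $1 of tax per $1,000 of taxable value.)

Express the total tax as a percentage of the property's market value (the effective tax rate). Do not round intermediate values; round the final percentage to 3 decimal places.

Assessed value = $1,361,796 × 0.997 = $1,357,710.612
Taxable value = $1,357,710.612 − $58,000 = $1,299,710.612
Holloway School District: $1,299,710.612 × 0.0135 = $17,546.093262
City of Stonebridge: $1,299,710.612 × 0.0029 = $3,769.1607748
Total tax = $21,315.2540368
Effective rate = $21,315.2540368 ÷ $1,361,796 = 1.565% of market value

1.565%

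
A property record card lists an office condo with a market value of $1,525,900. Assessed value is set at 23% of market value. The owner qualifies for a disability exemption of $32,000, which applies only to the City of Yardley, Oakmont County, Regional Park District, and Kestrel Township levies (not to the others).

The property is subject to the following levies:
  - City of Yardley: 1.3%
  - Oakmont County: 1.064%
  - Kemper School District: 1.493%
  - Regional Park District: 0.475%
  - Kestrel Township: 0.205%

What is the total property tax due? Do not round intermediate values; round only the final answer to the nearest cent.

Assessed value = $1,525,900 × 0.23 = $350,957
City of Yardley: ($350,957 − $32,000) × 0.013 = $318,957 × 0.013 = $4,146.441
Oakmont County: ($350,957 − $32,000) × 0.01064 = $318,957 × 0.01064 = $3,393.70248
Kemper School District: $350,957 × 0.01493 = $5,239.78801
Regional Park District: ($350,957 − $32,000) × 0.00475 = $318,957 × 0.00475 = $1,515.04575
Kestrel Township: ($350,957 − $32,000) × 0.00205 = $318,957 × 0.00205 = $653.86185
Total = $14,948.83909

$14,948.84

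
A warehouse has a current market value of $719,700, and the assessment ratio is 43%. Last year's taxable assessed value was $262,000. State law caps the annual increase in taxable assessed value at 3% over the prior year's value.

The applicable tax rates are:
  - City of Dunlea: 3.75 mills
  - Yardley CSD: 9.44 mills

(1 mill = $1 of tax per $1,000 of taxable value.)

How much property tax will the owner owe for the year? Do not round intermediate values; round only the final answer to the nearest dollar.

Uncapped assessed value = $719,700 × 0.43 = $309,471
Cap limit = $262,000 × 1.03 = $269,860
Taxable assessed value = min($309,471, $269,860) = $269,860 (cap binds)
City of Dunlea: $269,860 × 0.00375 = $1,011.975
Yardley CSD: $269,860 × 0.00944 = $2,547.4784
Total = $3,559.4534

$3,559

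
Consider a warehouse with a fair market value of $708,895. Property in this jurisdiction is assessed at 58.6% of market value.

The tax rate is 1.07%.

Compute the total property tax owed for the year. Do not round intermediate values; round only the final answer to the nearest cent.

Assessed value = $708,895 × 0.586 = $415,412.47
Tax = $415,412.47 × 0.0107 = $4,444.913429

$4,444.91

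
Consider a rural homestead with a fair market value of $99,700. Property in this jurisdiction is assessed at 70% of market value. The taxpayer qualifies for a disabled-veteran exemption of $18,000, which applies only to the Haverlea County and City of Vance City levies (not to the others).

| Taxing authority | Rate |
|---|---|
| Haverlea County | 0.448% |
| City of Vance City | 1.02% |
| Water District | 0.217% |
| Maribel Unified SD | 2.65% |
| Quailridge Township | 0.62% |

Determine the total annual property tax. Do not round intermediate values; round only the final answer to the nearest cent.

$3,193.85

Assessed value = $99,700 × 0.7 = $69,790
Haverlea County: ($69,790 − $18,000) × 0.00448 = $51,790 × 0.00448 = $232.0192
City of Vance City: ($69,790 − $18,000) × 0.0102 = $51,790 × 0.0102 = $528.258
Water District: $69,790 × 0.00217 = $151.4443
Maribel Unified SD: $69,790 × 0.0265 = $1,849.435
Quailridge Township: $69,790 × 0.0062 = $432.698
Total = $3,193.8545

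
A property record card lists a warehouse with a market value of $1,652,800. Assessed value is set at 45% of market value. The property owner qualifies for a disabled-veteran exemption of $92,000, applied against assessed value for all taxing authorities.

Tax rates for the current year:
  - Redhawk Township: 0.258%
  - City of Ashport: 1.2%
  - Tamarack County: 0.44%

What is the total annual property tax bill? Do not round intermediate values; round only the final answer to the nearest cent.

Assessed value = $1,652,800 × 0.45 = $743,760
Taxable value = $743,760 − $92,000 = $651,760
Redhawk Township: $651,760 × 0.00258 = $1,681.5408
City of Ashport: $651,760 × 0.012 = $7,821.12
Tamarack County: $651,760 × 0.0044 = $2,867.744
Total = $1,681.5408 + $7,821.12 + $2,867.744 = $12,370.4048

$12,370.40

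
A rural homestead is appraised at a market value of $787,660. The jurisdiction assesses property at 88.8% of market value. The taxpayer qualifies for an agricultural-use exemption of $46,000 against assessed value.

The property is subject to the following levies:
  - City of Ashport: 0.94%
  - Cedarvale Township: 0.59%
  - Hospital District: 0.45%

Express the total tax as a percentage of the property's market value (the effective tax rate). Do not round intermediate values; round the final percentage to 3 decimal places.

1.643%

Assessed value = $787,660 × 0.888 = $699,442.08
Taxable value = $699,442.08 − $46,000 = $653,442.08
City of Ashport: $653,442.08 × 0.0094 = $6,142.355552
Cedarvale Township: $653,442.08 × 0.0059 = $3,855.308272
Hospital District: $653,442.08 × 0.0045 = $2,940.48936
Total tax = $12,938.153184
Effective rate = $12,938.153184 ÷ $787,660 = 1.643% of market value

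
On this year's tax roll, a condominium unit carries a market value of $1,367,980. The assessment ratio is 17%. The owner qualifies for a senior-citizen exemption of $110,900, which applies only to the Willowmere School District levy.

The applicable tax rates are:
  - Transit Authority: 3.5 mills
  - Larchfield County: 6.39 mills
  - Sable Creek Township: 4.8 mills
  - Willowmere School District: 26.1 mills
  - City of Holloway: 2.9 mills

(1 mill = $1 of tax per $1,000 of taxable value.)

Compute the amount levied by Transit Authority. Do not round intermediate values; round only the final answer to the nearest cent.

$813.95

Assessed value = $1,367,980 × 0.17 = $232,556.6
Transit Authority taxable value = $232,556.6 (exemption does not apply)
Transit Authority levy = $232,556.6 × 0.0035 = $813.9481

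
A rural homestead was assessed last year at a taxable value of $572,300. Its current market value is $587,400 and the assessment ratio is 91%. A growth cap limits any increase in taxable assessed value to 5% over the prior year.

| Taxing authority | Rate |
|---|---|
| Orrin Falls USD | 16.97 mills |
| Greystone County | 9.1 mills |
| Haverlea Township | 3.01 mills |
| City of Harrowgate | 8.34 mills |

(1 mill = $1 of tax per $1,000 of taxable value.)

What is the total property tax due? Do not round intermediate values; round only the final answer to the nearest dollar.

Uncapped assessed value = $587,400 × 0.91 = $534,534
Cap limit = $572,300 × 1.05 = $600,915
Taxable assessed value = min($534,534, $600,915) = $534,534 (cap does not bind)
Orrin Falls USD: $534,534 × 0.01697 = $9,071.04198
Greystone County: $534,534 × 0.0091 = $4,864.2594
Haverlea Township: $534,534 × 0.00301 = $1,608.94734
City of Harrowgate: $534,534 × 0.00834 = $4,458.01356
Total = $20,002.26228

$20,002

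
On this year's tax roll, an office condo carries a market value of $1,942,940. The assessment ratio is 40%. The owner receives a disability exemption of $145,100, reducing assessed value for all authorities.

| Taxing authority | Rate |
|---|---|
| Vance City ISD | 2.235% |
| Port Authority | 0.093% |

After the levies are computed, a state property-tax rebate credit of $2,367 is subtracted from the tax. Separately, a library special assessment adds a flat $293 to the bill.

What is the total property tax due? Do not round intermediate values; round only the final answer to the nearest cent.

Assessed value = $1,942,940 × 0.4 = $777,176
Taxable value = $777,176 − $145,100 = $632,076
Vance City ISD: $632,076 × 0.02235 = $14,126.8986
Port Authority: $632,076 × 0.00093 = $587.83068
Levies subtotal = $14,714.72928
After credit = $14,714.72928 − $2,367 = $12,347.72928
Total = $12,347.72928 + $293 = $12,640.72928

$12,640.73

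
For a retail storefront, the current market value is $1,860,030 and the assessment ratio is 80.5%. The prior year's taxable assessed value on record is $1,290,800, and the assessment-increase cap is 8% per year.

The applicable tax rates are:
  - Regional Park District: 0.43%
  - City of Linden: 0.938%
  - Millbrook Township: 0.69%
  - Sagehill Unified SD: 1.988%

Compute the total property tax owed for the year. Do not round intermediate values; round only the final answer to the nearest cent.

Uncapped assessed value = $1,860,030 × 0.805 = $1,497,324.15
Cap limit = $1,290,800 × 1.08 = $1,394,064
Taxable assessed value = min($1,497,324.15, $1,394,064) = $1,394,064 (cap binds)
Regional Park District: $1,394,064 × 0.0043 = $5,994.4752
City of Linden: $1,394,064 × 0.00938 = $13,076.32032
Millbrook Township: $1,394,064 × 0.0069 = $9,619.0416
Sagehill Unified SD: $1,394,064 × 0.01988 = $27,713.99232
Total = $56,403.82944

$56,403.83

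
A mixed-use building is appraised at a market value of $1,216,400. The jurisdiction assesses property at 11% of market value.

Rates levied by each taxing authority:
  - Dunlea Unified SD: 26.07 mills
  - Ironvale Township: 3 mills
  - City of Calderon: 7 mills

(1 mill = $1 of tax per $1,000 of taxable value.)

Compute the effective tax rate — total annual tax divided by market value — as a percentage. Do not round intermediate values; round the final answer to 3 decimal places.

0.397%

Assessed value = $1,216,400 × 0.11 = $133,804
Dunlea Unified SD: $133,804 × 0.02607 = $3,488.27028
Ironvale Township: $133,804 × 0.003 = $401.412
City of Calderon: $133,804 × 0.007 = $936.628
Total tax = $4,826.31028
Effective rate = $4,826.31028 ÷ $1,216,400 = 0.397% of market value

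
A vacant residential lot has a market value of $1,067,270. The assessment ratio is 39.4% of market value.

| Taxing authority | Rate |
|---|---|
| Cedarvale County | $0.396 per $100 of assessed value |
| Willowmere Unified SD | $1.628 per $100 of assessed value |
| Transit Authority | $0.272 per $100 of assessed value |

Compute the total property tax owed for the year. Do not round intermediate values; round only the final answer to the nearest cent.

Assessed value = $1,067,270 × 0.394 = $420,504.38
Cedarvale County: $420,504.38 × 0.00396 = $1,665.1973448
Willowmere Unified SD: $420,504.38 × 0.01628 = $6,845.8113064
Transit Authority: $420,504.38 × 0.00272 = $1,143.7719136
Total = $1,665.1973448 + $6,845.8113064 + $1,143.7719136 = $9,654.7805648

$9,654.78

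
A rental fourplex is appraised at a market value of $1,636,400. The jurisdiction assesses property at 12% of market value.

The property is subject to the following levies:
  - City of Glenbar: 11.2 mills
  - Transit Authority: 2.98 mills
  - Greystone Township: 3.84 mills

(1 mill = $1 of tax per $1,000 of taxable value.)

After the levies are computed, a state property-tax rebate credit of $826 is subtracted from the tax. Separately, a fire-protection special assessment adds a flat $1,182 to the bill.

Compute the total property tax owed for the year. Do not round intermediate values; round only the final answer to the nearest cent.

$3,894.55

Assessed value = $1,636,400 × 0.12 = $196,368
City of Glenbar: $196,368 × 0.0112 = $2,199.3216
Transit Authority: $196,368 × 0.00298 = $585.17664
Greystone Township: $196,368 × 0.00384 = $754.05312
Levies subtotal = $3,538.55136
After credit = $3,538.55136 − $826 = $2,712.55136
Total = $2,712.55136 + $1,182 = $3,894.55136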